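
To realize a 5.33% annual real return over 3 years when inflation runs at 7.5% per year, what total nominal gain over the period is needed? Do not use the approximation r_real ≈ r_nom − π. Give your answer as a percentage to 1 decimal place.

45.2%

Required annual nominal rate: (1+5.33%)(1+7.5%) − 1 = 13.22975%.
Cumulative over 3 years: (1 + 0.1322975)^3 − 1 ≈ 0.45172.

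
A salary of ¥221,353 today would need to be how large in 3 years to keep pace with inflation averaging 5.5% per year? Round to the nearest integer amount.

¥259,922

Cumulative price-level factor: (1+5.5%)^3 = 1.174241375.
The nominal amount required is ¥221,353 scaled up by that factor.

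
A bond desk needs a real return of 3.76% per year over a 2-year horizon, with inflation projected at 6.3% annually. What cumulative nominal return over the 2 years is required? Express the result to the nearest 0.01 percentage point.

21.65%

Required annual nominal rate: (1+3.76%)(1+6.3%) − 1 = 10.29688%.
Cumulative over 2 years: (1 + 0.1029688)^2 − 1 ≈ 0.21654.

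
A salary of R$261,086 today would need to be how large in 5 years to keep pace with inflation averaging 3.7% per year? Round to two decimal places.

Cumulative price-level factor: (1+3.7%)^5 ≈ 1.1992059701.
Multiplying R$261,086 by the price-level factor gives the future nominal sum.

R$313,095.89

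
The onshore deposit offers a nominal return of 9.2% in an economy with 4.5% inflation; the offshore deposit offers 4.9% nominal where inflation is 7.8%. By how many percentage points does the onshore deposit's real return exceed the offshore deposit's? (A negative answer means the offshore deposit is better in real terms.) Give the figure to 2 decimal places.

7.19

The onshore deposit real return: 1.092/1.045 − 1 = 4.498%.
The offshore deposit real return: 1.049/1.078 − 1 = -2.690%.
Difference: 4.498 − (-2.690) = 7.188 pp.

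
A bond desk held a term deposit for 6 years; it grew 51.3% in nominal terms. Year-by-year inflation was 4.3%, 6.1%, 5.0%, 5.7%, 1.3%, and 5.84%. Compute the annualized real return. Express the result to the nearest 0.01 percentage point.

Cumulative inflation factor: 1.043 × 1.061 × 1.050 × 1.057 × 1.013 × 1.0584 ≈ 1.31681.
Nominal growth factor: 1.51300. Real growth factor = 1.51300 / 1.31681 ≈ 1.14899.
Annualized: 1.14899^(1/6) − 1 ≈ 0.02342.

2.34%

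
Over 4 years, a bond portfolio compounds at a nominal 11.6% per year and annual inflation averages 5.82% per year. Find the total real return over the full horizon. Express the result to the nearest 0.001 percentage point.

The annual real rate is (1+11.6%)/(1+5.82%) − 1 = 5.4621%.
Compounded over 4 years: (1 + 0.054621)^4 − 1 ≈ 0.23705.

23.705%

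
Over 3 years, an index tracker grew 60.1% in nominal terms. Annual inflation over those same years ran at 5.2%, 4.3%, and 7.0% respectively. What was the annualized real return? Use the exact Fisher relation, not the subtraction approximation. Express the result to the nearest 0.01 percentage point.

Cumulative inflation factor: 1.052 × 1.043 × 1.070 ≈ 1.17404.
Nominal growth factor: 1.60100. Real growth factor = 1.60100 / 1.17404 ≈ 1.36366.
Annualized: 1.36366^(1/3) − 1 ≈ 0.10893.

10.89%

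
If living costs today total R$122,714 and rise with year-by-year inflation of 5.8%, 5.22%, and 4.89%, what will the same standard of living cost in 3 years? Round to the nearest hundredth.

R$143,288.77

Cumulative price-level factor: 1.058 × 1.0522 × 1.0489 ≈ 1.1676644296.
Multiplying R$122,714 by the price-level factor gives the future nominal sum.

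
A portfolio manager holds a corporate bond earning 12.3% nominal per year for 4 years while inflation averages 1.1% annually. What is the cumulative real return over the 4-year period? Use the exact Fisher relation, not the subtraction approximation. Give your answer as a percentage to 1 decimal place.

The annual real rate is (1+12.3%)/(1+1.1%) − 1 = 11.0781%.
Compounded over 4 years: (1 + 0.110781)^4 − 1 ≈ 0.52235.

52.2%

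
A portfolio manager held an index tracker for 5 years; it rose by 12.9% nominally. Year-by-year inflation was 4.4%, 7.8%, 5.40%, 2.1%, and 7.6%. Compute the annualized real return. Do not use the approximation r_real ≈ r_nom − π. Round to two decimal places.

-2.83%

Cumulative inflation factor: 1.044 × 1.078 × 1.0540 × 1.021 × 1.076 ≈ 1.30316.
Nominal growth factor: 1.12900. Real growth factor = 1.12900 / 1.30316 ≈ 0.86636.
Annualized: 0.86636^(1/5) − 1 ≈ -0.02828.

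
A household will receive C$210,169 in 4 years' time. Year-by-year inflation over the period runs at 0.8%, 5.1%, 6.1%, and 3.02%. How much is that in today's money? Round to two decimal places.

Price-level factor over 4 years: 1.008 × 1.051 × 1.061 × 1.0302 ≈ 1.1579776510.
Purchasing power today: C$210,169 divided by that factor.

C$181,496.59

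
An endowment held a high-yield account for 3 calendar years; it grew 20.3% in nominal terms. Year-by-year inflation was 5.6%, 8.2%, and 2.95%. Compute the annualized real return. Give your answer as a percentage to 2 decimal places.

Cumulative inflation factor: 1.056 × 1.082 × 1.0295 ≈ 1.17630.
Nominal growth factor: 1.20300. Real growth factor = 1.20300 / 1.17630 ≈ 1.02270.
Annualized: 1.02270^(1/3) − 1 ≈ 0.00751.

0.75%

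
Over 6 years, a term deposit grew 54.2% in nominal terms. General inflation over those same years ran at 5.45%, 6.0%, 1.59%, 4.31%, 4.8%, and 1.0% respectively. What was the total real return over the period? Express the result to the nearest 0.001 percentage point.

Cumulative inflation factor: 1.0545 × 1.060 × 1.0159 × 1.0431 × 1.048 × 1.010 ≈ 1.25375.
Nominal growth factor: 1.54200. Real growth factor = 1.54200 / 1.25375 ≈ 1.22991.
Total real return ≈ 22.9907%.

22.991%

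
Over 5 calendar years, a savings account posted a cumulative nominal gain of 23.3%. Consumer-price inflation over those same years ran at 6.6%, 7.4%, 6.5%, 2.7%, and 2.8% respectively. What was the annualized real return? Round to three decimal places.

-0.858%

Cumulative inflation factor: 1.066 × 1.074 × 1.065 × 1.027 × 1.028 ≈ 1.28728.
Nominal growth factor: 1.23300. Real growth factor = 1.23300 / 1.28728 ≈ 0.95783.
Annualized: 0.95783^(1/5) − 1 ≈ -0.00858.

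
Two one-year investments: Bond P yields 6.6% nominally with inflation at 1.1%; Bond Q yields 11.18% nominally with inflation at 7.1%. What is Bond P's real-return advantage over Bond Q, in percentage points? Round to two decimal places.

1.63

Bond P real return: 1.066/1.011 − 1 = 5.440%.
Bond Q real return: 1.1118/1.071 − 1 = 3.810%.
Difference: 5.440 − 3.810 = 1.630 pp.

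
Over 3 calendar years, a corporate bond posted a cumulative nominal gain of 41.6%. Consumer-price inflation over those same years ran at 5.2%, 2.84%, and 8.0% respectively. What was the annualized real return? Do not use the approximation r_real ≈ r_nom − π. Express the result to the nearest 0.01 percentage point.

6.62%

Cumulative inflation factor: 1.052 × 1.0284 × 1.080 ≈ 1.16843.
Nominal growth factor: 1.41600. Real growth factor = 1.41600 / 1.16843 ≈ 1.21189.
Annualized: 1.21189^(1/3) − 1 ≈ 0.06616.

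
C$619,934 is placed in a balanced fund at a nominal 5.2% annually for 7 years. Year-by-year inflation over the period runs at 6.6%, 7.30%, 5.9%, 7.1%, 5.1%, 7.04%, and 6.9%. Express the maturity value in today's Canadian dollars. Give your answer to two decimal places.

C$566,613.29

Nominal value at maturity: C$619,934 × (1 + 5.2%)^7 ≈ C$884,006.86.
Price-level factor over 7 years: 1.066 × 1.0730 × 1.059 × 1.071 × 1.051 × 1.0704 × 1.069 ≈ 1.5601590666.
The maturity value deflated by that factor is the answer in today's purchasing power.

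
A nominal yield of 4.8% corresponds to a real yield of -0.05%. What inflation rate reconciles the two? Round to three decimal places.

From (1+r_nom) = (1+r_real)(1+π), we get 1+π = (1 + 4.8%)/(1 − 0.05%) = 1.048/0.9995 ≈ 1.04852.
So π ≈ 4.8524%.

4.852%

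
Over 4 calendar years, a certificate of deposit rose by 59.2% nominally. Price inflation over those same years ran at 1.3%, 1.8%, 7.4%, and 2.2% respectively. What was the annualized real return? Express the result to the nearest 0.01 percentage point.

8.90%

Cumulative inflation factor: 1.013 × 1.018 × 1.074 × 1.022 ≈ 1.13191.
Nominal growth factor: 1.59200. Real growth factor = 1.59200 / 1.13191 ≈ 1.40647.
Annualized: 1.40647^(1/4) − 1 ≈ 0.08901.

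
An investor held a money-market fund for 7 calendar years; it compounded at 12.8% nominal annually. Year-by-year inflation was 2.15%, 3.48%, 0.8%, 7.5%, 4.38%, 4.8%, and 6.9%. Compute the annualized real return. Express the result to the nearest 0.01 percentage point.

Cumulative inflation factor: 1.0215 × 1.0348 × 1.008 × 1.075 × 1.0438 × 1.048 × 1.069 ≈ 1.33943.
Nominal growth factor: 2.32361. Real growth factor = 2.32361 / 1.33943 ≈ 1.73478.
Annualized: 1.73478^(1/7) − 1 ≈ 0.08188.

8.19%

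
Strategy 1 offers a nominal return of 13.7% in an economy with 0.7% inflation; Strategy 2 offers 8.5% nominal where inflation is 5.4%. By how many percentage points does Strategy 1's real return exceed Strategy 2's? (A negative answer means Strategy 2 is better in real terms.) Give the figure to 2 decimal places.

9.97

Strategy 1 real return: 1.137/1.007 − 1 = 12.910%.
Strategy 2 real return: 1.085/1.054 − 1 = 2.941%.
Difference: 12.910 − 2.941 = 9.969 pp.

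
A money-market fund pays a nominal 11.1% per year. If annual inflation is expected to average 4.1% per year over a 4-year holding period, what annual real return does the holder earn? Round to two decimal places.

With constant rates the annual real return is the same each year: (1+11.1%)/(1+4.1%) − 1 = 0.06724.

6.72%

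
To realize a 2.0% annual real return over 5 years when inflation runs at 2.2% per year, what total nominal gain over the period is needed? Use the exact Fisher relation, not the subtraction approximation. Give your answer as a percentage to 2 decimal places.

23.10%

Required annual nominal rate: (1+2.0%)(1+2.2%) − 1 = 4.244%.
Cumulative over 5 years: (1 + 0.04244)^5 − 1 ≈ 0.23099.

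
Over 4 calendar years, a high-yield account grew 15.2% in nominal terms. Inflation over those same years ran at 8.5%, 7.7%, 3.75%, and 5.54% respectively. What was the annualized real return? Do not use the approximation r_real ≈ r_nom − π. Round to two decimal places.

-2.59%

Cumulative inflation factor: 1.085 × 1.077 × 1.0375 × 1.0554 ≈ 1.27953.
Nominal growth factor: 1.15200. Real growth factor = 1.15200 / 1.27953 ≈ 0.90033.
Annualized: 0.90033^(1/4) − 1 ≈ -0.02591.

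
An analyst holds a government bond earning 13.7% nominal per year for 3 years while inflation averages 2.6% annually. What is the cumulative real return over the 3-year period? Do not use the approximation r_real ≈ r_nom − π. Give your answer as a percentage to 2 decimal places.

36.09%

The annual real rate is (1+13.7%)/(1+2.6%) − 1 = 10.8187%.
Compounded over 3 years: (1 + 0.108187)^3 − 1 ≈ 0.36094.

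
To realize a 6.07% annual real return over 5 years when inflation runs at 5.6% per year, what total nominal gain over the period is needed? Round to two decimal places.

76.31%

Required annual nominal rate: (1+6.07%)(1+5.6%) − 1 = 12.00992%.
Cumulative over 5 years: (1 + 0.1200992)^5 − 1 ≈ 0.76312.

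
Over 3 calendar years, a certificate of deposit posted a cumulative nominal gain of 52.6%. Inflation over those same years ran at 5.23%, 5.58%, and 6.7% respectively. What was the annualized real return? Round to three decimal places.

Cumulative inflation factor: 1.0523 × 1.0558 × 1.067 ≈ 1.18546.
Nominal growth factor: 1.52600. Real growth factor = 1.52600 / 1.18546 ≈ 1.28727.
Annualized: 1.28727^(1/3) − 1 ≈ 0.08782.

8.782%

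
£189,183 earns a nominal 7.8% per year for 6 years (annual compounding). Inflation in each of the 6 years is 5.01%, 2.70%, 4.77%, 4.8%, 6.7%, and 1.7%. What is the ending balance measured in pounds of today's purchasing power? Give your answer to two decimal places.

£231,052.13

Nominal value at maturity: £189,183 × (1 + 7.8%)^6 ≈ £296,889.39.
Price-level factor over 6 years: 1.0501 × 1.0270 × 1.0477 × 1.048 × 1.067 × 1.017 ≈ 1.2849454799.
Dividing the nominal maturity value by the price-level factor gives the value in today's money.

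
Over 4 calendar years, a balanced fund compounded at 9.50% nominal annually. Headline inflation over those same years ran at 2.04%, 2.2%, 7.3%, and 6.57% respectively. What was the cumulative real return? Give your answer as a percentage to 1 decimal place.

Cumulative inflation factor: 1.0204 × 1.022 × 1.073 × 1.0657 ≈ 1.19249.
Nominal growth factor: 1.43766. Real growth factor = 1.43766 / 1.19249 ≈ 1.20559.
Total real return ≈ 20.5592%.

20.6%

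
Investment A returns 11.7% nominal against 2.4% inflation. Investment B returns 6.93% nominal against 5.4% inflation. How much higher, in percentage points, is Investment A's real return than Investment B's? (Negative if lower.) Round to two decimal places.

Investment A real return: 1.117/1.024 − 1 = 9.082%.
Investment B real return: 1.0693/1.054 − 1 = 1.452%.
Difference: 9.082 − 1.452 = 7.630 pp.

7.63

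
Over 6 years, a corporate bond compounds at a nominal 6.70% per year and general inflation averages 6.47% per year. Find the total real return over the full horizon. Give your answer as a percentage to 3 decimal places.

The annual real rate is (1+6.70%)/(1+6.47%) − 1 = 0.2160%.
Compounded over 6 years: (1 + 0.002160)^6 − 1 ≈ 0.01303.

1.303%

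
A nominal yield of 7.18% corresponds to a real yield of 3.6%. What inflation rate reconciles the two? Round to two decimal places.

3.46%

From (1+r_nom) = (1+r_real)(1+π), we get 1+π = (1 + 7.18%)/(1 + 3.6%) = 1.0718/1.036 ≈ 1.03456.
So π ≈ 3.4556%.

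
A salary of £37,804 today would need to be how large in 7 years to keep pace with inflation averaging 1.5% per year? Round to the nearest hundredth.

Cumulative price-level factor: (1+1.5%)^7 ≈ 1.1098449129.
Multiplying £37,804 by the price-level factor gives the future nominal sum.

£41,956.58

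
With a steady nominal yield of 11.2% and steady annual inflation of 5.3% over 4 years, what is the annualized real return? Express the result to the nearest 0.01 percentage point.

With constant rates the annual real return is the same each year: (1+11.2%)/(1+5.3%) − 1 = 0.05603.

5.60%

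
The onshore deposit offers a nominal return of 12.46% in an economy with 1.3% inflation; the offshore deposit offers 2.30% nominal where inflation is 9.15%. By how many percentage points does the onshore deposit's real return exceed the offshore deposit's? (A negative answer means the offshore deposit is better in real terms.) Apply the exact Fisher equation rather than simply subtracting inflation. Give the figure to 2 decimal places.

The onshore deposit real return: 1.1246/1.013 − 1 = 11.017%.
The offshore deposit real return: 1.0230/1.0915 − 1 = -6.276%.
Difference: 11.017 − (-6.276) = 17.293 pp.

17.29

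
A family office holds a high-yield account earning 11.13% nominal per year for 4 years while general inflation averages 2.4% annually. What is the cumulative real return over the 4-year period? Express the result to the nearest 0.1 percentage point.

The annual real rate is (1+11.13%)/(1+2.4%) − 1 = 8.5254%.
Compounded over 4 years: (1 + 0.085254)^4 − 1 ≈ 0.38716.

38.7%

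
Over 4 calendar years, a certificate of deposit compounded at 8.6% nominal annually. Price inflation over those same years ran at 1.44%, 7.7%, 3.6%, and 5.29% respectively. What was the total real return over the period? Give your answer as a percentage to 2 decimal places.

Cumulative inflation factor: 1.0144 × 1.077 × 1.036 × 1.0529 ≈ 1.19171.
Nominal growth factor: 1.39097. Real growth factor = 1.39097 / 1.19171 ≈ 1.16721.
Total real return ≈ 16.7206%.

16.72%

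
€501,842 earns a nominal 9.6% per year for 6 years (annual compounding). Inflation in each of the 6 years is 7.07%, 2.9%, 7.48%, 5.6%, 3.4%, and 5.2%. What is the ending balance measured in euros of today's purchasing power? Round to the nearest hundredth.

Nominal value at maturity: €501,842 × (1 + 9.6%)^6 ≈ €869,821.88.
Price-level factor over 6 years: 1.0707 × 1.029 × 1.0748 × 1.056 × 1.034 × 1.052 ≈ 1.3602258749.
Dividing the nominal maturity value by the price-level factor gives the value in today's money.

€639,468.71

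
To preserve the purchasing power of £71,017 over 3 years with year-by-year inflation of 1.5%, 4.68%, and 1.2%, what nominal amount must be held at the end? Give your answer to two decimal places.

£76,361.17

Cumulative price-level factor: 1.015 × 1.0468 × 1.012 = 1.075252024.
The nominal amount required is £71,017 scaled up by that factor.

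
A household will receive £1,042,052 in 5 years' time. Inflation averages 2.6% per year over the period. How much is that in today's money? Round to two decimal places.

Price-level factor over 5 years: (1 + 2.6%)^5 ≈ 1.1369380568.
Purchasing power today: £1,042,052 divided by that factor.

£916,542.46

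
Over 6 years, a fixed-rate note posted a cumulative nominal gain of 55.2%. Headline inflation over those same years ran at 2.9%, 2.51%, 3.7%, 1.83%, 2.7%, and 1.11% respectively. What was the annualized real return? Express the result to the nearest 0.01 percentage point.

5.02%

Cumulative inflation factor: 1.029 × 1.0251 × 1.037 × 1.0183 × 1.027 × 1.0111 ≈ 1.15665.
Nominal growth factor: 1.55200. Real growth factor = 1.55200 / 1.15665 ≈ 1.34181.
Annualized: 1.34181^(1/6) − 1 ≈ 0.05022.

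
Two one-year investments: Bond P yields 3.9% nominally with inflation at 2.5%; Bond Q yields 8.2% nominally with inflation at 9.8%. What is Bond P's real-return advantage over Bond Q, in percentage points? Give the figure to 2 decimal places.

Bond P real return: 1.039/1.025 − 1 = 1.366%.
Bond Q real return: 1.082/1.098 − 1 = -1.457%.
Difference: 1.366 − (-1.457) = 2.823 pp.

2.82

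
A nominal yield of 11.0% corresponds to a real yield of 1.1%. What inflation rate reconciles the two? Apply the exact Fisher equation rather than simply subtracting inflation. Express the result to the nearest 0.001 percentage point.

From (1+r_nom) = (1+r_real)(1+π), we get 1+π = (1 + 11.0%)/(1 + 1.1%) = 1.110/1.011 ≈ 1.09792.
So π ≈ 9.7923%.

9.792%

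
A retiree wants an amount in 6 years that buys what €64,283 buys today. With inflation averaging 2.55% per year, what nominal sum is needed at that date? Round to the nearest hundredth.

€74,767.03

Cumulative price-level factor: (1+2.55%)^6 ≈ 1.1630917848.
Multiplying €64,283 by the price-level factor gives the future nominal sum.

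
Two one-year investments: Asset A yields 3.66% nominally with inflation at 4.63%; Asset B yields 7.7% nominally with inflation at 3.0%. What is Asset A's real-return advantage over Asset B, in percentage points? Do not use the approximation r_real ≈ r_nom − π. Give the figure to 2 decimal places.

Asset A real return: 1.0366/1.0463 − 1 = -0.927%.
Asset B real return: 1.077/1.030 − 1 = 4.563%.
Difference: -0.927 − 4.563 = -5.490 pp.

-5.49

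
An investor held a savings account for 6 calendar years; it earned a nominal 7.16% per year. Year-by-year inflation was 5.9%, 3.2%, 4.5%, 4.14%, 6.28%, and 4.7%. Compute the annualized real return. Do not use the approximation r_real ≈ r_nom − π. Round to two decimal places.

Cumulative inflation factor: 1.059 × 1.032 × 1.045 × 1.0414 × 1.0628 × 1.047 ≈ 1.32345.
Nominal growth factor: 1.51425. Real growth factor = 1.51425 / 1.32345 ≈ 1.14416.
Annualized: 1.14416^(1/6) − 1 ≈ 0.02270.

2.27%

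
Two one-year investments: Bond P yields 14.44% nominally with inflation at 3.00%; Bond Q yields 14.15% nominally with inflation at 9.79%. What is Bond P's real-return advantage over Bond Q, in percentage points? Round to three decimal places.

Bond P real return: 1.1444/1.0300 − 1 = 11.1068%.
Bond Q real return: 1.1415/1.0979 − 1 = 3.9712%.
Difference: 11.1068 − 3.9712 = 7.1356 pp.

7.136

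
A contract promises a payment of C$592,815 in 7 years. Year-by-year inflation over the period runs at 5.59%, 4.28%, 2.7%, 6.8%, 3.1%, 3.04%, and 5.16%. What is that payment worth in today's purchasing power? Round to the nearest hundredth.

C$439,378.28

Price-level factor over 7 years: 1.0559 × 1.0428 × 1.027 × 1.068 × 1.031 × 1.0304 × 1.0516 ≈ 1.3492132620.
Purchasing power today: C$592,815 divided by that factor.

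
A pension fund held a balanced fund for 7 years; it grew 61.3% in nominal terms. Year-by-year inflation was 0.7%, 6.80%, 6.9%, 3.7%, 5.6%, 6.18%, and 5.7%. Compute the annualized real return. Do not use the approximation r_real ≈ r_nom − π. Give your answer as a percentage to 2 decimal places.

1.91%

Cumulative inflation factor: 1.007 × 1.0680 × 1.069 × 1.037 × 1.056 × 1.0618 × 1.057 ≈ 1.41299.
Nominal growth factor: 1.61300. Real growth factor = 1.61300 / 1.41299 ≈ 1.14155.
Annualized: 1.14155^(1/7) − 1 ≈ 0.01909.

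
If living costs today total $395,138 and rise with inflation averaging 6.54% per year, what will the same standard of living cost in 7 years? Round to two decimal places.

Cumulative price-level factor: (1+6.54%)^7 ≈ 1.5580767506.
Multiplying $395,138 by the price-level factor gives the future nominal sum.

$615,655.33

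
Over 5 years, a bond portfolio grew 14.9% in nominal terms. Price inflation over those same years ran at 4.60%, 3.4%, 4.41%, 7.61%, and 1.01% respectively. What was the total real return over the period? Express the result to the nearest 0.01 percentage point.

Cumulative inflation factor: 1.0460 × 1.034 × 1.0441 × 1.0761 × 1.0101 ≈ 1.22747.
Nominal growth factor: 1.14900. Real growth factor = 1.14900 / 1.22747 ≈ 0.93607.
Total real return ≈ -6.3929%.

-6.39%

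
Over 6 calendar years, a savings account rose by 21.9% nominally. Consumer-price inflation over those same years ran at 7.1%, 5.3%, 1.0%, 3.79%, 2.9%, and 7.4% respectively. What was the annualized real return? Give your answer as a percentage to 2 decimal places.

Cumulative inflation factor: 1.071 × 1.053 × 1.010 × 1.0379 × 1.029 × 1.074 ≈ 1.30651.
Nominal growth factor: 1.21900. Real growth factor = 1.21900 / 1.30651 ≈ 0.93302.
Annualized: 0.93302^(1/6) − 1 ≈ -0.01149.

-1.15%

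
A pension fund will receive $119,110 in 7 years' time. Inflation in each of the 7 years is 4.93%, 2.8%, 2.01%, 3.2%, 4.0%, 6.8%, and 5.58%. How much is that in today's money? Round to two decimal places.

Price-level factor over 7 years: 1.0493 × 1.028 × 1.0201 × 1.032 × 1.040 × 1.068 × 1.0558 ≈ 1.3316849207.
Purchasing power today: $119,110 divided by that factor.

$89,443.08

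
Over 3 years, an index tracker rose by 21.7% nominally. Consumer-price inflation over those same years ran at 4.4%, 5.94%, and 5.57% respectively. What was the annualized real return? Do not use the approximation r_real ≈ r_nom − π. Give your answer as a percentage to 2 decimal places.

Cumulative inflation factor: 1.044 × 1.0594 × 1.0557 ≈ 1.16762.
Nominal growth factor: 1.21700. Real growth factor = 1.21700 / 1.16762 ≈ 1.04229.
Annualized: 1.04229^(1/3) − 1 ≈ 0.01390.

1.39%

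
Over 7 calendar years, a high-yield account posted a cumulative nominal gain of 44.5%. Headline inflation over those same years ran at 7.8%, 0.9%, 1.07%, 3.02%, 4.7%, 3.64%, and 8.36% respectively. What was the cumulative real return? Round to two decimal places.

8.51%

Cumulative inflation factor: 1.078 × 1.009 × 1.0107 × 1.0302 × 1.047 × 1.0364 × 1.0836 ≈ 1.33167.
Nominal growth factor: 1.44500. Real growth factor = 1.44500 / 1.33167 ≈ 1.08510.
Total real return ≈ 8.5103%.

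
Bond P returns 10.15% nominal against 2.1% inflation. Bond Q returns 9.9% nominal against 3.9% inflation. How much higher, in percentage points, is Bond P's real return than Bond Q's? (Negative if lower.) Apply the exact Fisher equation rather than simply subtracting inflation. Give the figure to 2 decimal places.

Bond P real return: 1.1015/1.021 − 1 = 7.884%.
Bond Q real return: 1.099/1.039 − 1 = 5.775%.
Difference: 7.884 − 5.775 = 2.109 pp.

2.11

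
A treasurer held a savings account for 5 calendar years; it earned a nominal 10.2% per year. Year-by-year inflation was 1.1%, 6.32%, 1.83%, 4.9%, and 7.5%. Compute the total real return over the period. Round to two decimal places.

31.67%

Cumulative inflation factor: 1.011 × 1.0632 × 1.0183 × 1.049 × 1.075 ≈ 1.23431.
Nominal growth factor: 1.62520. Real growth factor = 1.62520 / 1.23431 ≈ 1.31669.
Total real return ≈ 31.6686%.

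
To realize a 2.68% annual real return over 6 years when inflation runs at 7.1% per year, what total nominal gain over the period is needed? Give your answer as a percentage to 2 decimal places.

Required annual nominal rate: (1+2.68%)(1+7.1%) − 1 = 9.97028%.
Cumulative over 6 years: (1 + 0.0997028)^6 − 1 ≈ 0.76869.

76.87%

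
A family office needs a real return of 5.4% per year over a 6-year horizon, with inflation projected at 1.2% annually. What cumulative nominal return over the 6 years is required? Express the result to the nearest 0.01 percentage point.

Required annual nominal rate: (1+5.4%)(1+1.2%) − 1 = 6.6648%.
Cumulative over 6 years: (1 + 0.066648)^6 − 1 ≈ 0.47274.

47.27%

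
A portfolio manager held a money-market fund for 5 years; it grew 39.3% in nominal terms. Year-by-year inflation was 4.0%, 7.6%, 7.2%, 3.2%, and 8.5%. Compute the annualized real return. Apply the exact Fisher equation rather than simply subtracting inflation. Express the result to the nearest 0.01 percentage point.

0.73%

Cumulative inflation factor: 1.040 × 1.076 × 1.072 × 1.032 × 1.085 ≈ 1.34323.
Nominal growth factor: 1.39300. Real growth factor = 1.39300 / 1.34323 ≈ 1.03705.
Annualized: 1.03705^(1/5) − 1 ≈ 0.00730.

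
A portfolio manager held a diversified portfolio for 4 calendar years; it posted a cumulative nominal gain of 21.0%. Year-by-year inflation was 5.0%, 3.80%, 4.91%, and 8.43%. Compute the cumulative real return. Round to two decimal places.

Cumulative inflation factor: 1.050 × 1.0380 × 1.0491 × 1.0843 ≈ 1.23980.
Nominal growth factor: 1.21000. Real growth factor = 1.21000 / 1.23980 ≈ 0.97596.
Total real return ≈ -2.4039%.

-2.40%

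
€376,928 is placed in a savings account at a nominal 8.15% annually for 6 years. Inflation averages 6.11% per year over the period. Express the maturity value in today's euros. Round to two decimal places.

€422,551.51

Nominal value at maturity: €376,928 × (1 + 8.15%)^6 ≈ €603,139.18.
Price-level factor over 6 years: (1 + 6.11%)^6 ≈ 1.4273743468.
The maturity value deflated by that factor is the answer in today's purchasing power.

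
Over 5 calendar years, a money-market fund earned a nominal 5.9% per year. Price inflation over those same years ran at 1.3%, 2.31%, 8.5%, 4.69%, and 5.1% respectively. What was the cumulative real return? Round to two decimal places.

7.65%

Cumulative inflation factor: 1.013 × 1.0231 × 1.085 × 1.0469 × 1.051 ≈ 1.23727.
Nominal growth factor: 1.33193. Real growth factor = 1.33193 / 1.23727 ≈ 1.07650.
Total real return ≈ 7.6501%.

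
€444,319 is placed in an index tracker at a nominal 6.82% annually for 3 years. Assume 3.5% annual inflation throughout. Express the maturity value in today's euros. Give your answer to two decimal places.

Nominal value at maturity: €444,319 × (1 + 6.82%)^3 ≈ €541,567.51.
Price-level factor over 3 years: (1 + 3.5%)^3 = 1.108717875.
Dividing the nominal maturity value by the price-level factor gives the value in today's money.

€488,462.87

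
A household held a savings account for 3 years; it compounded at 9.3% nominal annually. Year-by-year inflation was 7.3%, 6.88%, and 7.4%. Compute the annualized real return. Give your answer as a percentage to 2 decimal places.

1.97%

Cumulative inflation factor: 1.073 × 1.0688 × 1.074 ≈ 1.23169.
Nominal growth factor: 1.30575. Real growth factor = 1.30575 / 1.23169 ≈ 1.06013.
Annualized: 1.06013^(1/3) − 1 ≈ 0.01966.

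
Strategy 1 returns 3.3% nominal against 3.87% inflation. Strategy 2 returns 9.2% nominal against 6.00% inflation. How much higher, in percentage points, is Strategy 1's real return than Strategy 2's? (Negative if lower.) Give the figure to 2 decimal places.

Strategy 1 real return: 1.033/1.0387 − 1 = -0.549%.
Strategy 2 real return: 1.092/1.0600 − 1 = 3.019%.
Difference: -0.549 − 3.019 = -3.568 pp.

-3.57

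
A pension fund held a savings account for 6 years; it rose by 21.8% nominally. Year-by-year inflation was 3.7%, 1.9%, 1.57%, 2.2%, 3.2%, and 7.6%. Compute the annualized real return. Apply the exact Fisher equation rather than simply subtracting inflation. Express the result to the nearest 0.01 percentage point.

0.00%

Cumulative inflation factor: 1.037 × 1.019 × 1.0157 × 1.022 × 1.032 × 1.076 ≈ 1.21804.
Nominal growth factor: 1.21800. Real growth factor = 1.21800 / 1.21804 ≈ 0.99997.
Annualized: 0.99997^(1/6) − 1 ≈ -0.00001.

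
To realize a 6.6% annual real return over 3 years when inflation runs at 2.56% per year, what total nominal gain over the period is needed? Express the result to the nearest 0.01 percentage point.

Required annual nominal rate: (1+6.6%)(1+2.56%) − 1 = 9.32896%.
Cumulative over 3 years: (1 + 0.0932896)^3 − 1 ≈ 0.30679.

30.68%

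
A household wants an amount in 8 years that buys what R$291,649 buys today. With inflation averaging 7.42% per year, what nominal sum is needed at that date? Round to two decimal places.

Cumulative price-level factor: (1+7.42%)^8 ≈ 1.7728875259.
Multiplying R$291,649 by the price-level factor gives the future nominal sum.

R$517,060.87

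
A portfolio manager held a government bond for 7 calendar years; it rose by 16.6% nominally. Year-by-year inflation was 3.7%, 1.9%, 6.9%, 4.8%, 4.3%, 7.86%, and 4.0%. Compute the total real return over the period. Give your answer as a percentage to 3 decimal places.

-15.816%

Cumulative inflation factor: 1.037 × 1.019 × 1.069 × 1.048 × 1.043 × 1.0786 × 1.040 ≈ 1.38506.
Nominal growth factor: 1.16600. Real growth factor = 1.16600 / 1.38506 ≈ 0.84184.
Total real return ≈ -15.8162%.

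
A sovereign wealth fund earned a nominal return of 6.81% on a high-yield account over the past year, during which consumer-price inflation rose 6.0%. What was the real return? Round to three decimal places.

Real return via the Fisher equation: (1 + 6.81%)/(1 + 6.0%) − 1 = 1.0681/1.060 − 1 ≈ 0.00764.

0.764%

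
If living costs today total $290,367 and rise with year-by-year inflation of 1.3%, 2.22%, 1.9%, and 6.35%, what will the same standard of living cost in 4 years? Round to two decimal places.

$325,839.90

Cumulative price-level factor: 1.013 × 1.0222 × 1.019 × 1.0635 ≈ 1.1221657265.
Multiplying $290,367 by the price-level factor gives the future nominal sum.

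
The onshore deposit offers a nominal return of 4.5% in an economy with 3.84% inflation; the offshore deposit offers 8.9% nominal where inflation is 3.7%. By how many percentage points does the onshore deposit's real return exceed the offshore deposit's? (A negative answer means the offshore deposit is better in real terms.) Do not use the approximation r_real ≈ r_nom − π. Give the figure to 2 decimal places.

The onshore deposit real return: 1.045/1.0384 − 1 = 0.636%.
The offshore deposit real return: 1.089/1.037 − 1 = 5.014%.
Difference: 0.636 − 5.014 = -4.378 pp.

-4.38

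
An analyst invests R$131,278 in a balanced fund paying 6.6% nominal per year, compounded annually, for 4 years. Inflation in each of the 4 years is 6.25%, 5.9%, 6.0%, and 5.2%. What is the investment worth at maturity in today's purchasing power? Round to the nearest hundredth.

R$135,105.88

Nominal value at maturity: R$131,278 × (1 + 6.6%)^4 ≈ R$169,519.93.
Price-level factor over 4 years: 1.0625 × 1.059 × 1.060 × 1.052 = 1.254719085.
The maturity value deflated by that factor is the answer in today's purchasing power.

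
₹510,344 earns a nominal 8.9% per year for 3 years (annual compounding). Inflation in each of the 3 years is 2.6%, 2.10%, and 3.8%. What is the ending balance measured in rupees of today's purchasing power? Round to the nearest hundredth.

Nominal value at maturity: ₹510,344 × (1 + 8.9%)^3 ≈ ₹659,092.93.
Price-level factor over 3 years: 1.026 × 1.0210 × 1.038 = 1.087352748.
Dividing the nominal maturity value by the price-level factor gives the value in today's money.

₹606,144.54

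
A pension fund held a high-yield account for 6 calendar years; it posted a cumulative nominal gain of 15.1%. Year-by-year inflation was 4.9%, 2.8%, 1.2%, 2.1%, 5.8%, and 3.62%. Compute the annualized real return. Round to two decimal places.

-0.99%

Cumulative inflation factor: 1.049 × 1.028 × 1.012 × 1.021 × 1.058 × 1.0362 ≈ 1.22153.
Nominal growth factor: 1.15100. Real growth factor = 1.15100 / 1.22153 ≈ 0.94226.
Annualized: 0.94226^(1/6) − 1 ≈ -0.00986.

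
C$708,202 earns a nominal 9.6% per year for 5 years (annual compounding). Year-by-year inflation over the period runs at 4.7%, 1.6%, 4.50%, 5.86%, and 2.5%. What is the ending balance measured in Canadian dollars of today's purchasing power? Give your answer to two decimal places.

C$928,533.30

Nominal value at maturity: C$708,202 × (1 + 9.6%)^5 ≈ C$1,119,979.10.
Price-level factor over 5 years: 1.047 × 1.016 × 1.0450 × 1.0586 × 1.025 ≈ 1.2061808668.
Dividing the nominal maturity value by the price-level factor gives the value in today's money.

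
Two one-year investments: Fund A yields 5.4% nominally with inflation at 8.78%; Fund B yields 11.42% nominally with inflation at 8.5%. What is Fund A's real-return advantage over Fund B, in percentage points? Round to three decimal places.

-5.798

Fund A real return: 1.054/1.0878 − 1 = -3.1072%.
Fund B real return: 1.1142/1.085 − 1 = 2.6912%.
Difference: -3.1072 − 2.6912 = -5.7984 pp.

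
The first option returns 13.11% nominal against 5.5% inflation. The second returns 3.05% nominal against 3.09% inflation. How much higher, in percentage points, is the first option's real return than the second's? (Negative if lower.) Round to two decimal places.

7.25

The first option real return: 1.1311/1.055 − 1 = 7.213%.
The second real return: 1.0305/1.0309 − 1 = -0.039%.
Difference: 7.213 − (-0.039) = 7.252 pp.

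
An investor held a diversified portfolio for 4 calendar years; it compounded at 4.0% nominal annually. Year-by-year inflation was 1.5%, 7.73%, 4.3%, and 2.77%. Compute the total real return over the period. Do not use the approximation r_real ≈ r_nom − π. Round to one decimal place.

Cumulative inflation factor: 1.015 × 1.0773 × 1.043 × 1.0277 ≈ 1.17207.
Nominal growth factor: 1.16986. Real growth factor = 1.16986 / 1.17207 ≈ 0.99811.
Total real return ≈ -0.1886%.

-0.2%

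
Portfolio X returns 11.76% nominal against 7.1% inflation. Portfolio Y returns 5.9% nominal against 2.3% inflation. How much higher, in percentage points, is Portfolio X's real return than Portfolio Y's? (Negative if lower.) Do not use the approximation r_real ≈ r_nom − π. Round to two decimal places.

0.83

Portfolio X real return: 1.1176/1.071 − 1 = 4.351%.
Portfolio Y real return: 1.059/1.023 − 1 = 3.519%.
Difference: 4.351 − 3.519 = 0.832 pp.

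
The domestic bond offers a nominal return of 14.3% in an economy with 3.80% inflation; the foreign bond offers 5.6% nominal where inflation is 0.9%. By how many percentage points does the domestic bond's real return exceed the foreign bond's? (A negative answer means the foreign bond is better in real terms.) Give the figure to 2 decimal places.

The domestic bond real return: 1.143/1.0380 − 1 = 10.116%.
The foreign bond real return: 1.056/1.009 − 1 = 4.658%.
Difference: 10.116 − 4.658 = 5.458 pp.

5.46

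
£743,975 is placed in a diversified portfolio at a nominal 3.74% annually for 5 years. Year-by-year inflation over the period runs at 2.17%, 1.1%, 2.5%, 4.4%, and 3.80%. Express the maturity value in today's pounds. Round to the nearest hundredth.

£779,100.16

Nominal value at maturity: £743,975 × (1 + 3.74%)^5 ≈ £893,901.28.
Price-level factor over 5 years: 1.0217 × 1.011 × 1.025 × 1.044 × 1.0380 ≈ 1.1473509156.
The maturity value deflated by that factor is the answer in today's purchasing power.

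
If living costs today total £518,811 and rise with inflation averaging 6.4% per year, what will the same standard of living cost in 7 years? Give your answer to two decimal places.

£800,941.08

Cumulative price-level factor: (1+6.4%)^7 ≈ 1.5438012766.
Multiplying £518,811 by the price-level factor gives the future nominal sum.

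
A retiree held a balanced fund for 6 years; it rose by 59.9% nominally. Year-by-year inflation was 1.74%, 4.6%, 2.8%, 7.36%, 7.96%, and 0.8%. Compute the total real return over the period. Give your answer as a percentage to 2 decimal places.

Cumulative inflation factor: 1.0174 × 1.046 × 1.028 × 1.0736 × 1.0796 × 1.008 ≈ 1.27815.
Nominal growth factor: 1.59900. Real growth factor = 1.59900 / 1.27815 ≈ 1.25103.
Total real return ≈ 25.1025%.

25.10%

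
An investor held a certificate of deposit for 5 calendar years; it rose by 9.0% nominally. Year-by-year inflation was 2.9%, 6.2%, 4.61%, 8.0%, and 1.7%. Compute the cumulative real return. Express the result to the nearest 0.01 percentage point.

-13.19%

Cumulative inflation factor: 1.029 × 1.062 × 1.0461 × 1.080 × 1.017 ≈ 1.25562.
Nominal growth factor: 1.09000. Real growth factor = 1.09000 / 1.25562 ≈ 0.86810.
Total real return ≈ -13.1902%.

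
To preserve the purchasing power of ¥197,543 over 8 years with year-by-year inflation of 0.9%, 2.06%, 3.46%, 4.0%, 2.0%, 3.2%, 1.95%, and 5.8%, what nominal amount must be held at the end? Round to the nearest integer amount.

¥248,523

Cumulative price-level factor: 1.009 × 1.0206 × 1.0346 × 1.040 × 1.020 × 1.032 × 1.0195 × 1.058 ≈ 1.2580714606.
Multiplying ¥197,543 by the price-level factor gives the future nominal sum.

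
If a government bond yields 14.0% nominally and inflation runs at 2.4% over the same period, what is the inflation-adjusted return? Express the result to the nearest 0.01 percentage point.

11.33%

Real return via the Fisher equation: (1 + 14.0%)/(1 + 2.4%) − 1 = 1.140/1.024 − 1 ≈ 0.11328.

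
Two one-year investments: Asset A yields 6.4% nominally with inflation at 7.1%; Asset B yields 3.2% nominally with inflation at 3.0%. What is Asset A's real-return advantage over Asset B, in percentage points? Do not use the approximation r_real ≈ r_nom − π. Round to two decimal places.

Asset A real return: 1.064/1.071 − 1 = -0.654%.
Asset B real return: 1.032/1.030 − 1 = 0.194%.
Difference: -0.654 − 0.194 = -0.848 pp.

-0.85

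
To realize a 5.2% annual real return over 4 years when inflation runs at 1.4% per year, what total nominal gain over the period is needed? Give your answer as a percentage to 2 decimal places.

Required annual nominal rate: (1+5.2%)(1+1.4%) − 1 = 6.6728%.
Cumulative over 4 years: (1 + 0.066728)^4 − 1 ≈ 0.29484.

29.48%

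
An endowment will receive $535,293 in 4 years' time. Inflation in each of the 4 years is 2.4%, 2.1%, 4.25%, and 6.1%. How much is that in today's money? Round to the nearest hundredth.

$462,886.40

Price-level factor over 4 years: 1.024 × 1.021 × 1.0425 × 1.061 ≈ 1.1564241331.
Purchasing power today: $535,293 divided by that factor.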